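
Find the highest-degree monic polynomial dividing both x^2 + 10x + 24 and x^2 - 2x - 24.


Factor each:
  x^2 + 10x + 24 = (x + 4)(x + 6)
  x^2 - 2x - 24 = (x + 4)(x - 6)
Common monic factor: x + 4


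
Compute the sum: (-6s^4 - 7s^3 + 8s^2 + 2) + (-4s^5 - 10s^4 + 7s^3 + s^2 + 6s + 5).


Align terms by degree and add:
  -6s^4 - 7s^3 + 8s^2 + 2
  -4s^5 - 10s^4 + 7s^3 + s^2 + 6s + 5
= -4s^5 - 16s^4 + 9s^2 + 6s + 7


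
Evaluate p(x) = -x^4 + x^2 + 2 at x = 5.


Using direct substitution:
  -1 * (5)^4 = -625
  0 * (5)^3 = 0
  1 * (5)^2 = 25
  0 * (5)^1 = 0
  constant: 2
Sum = -625 + 0 + 25 + 0 + 2 = -598


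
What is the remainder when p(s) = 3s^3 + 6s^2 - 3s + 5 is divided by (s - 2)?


By the Remainder Theorem, the remainder equals p(2):
  3*(2)^3 = 24
  6*(2)^2 = 24
  -3*(2)^1 = -6
  constant: 5
Sum: 24 + 24 - 6 + 5 = 47


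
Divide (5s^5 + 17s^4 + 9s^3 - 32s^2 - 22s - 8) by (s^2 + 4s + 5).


(5s^5 + 17s^4 + 9s^3 - 32s^2 - 22s - 8) / (s^2 + 4s + 5)
Step 1: 5s^3 * (s^2 + 4s + 5) = 5s^5 + 20s^4 + 25s^3; subtract.
Step 2: -3s^2 * (s^2 + 4s + 5) = -3s^4 - 12s^3 - 15s^2; subtract.
Step 3: -4s * (s^2 + 4s + 5) = -4s^3 - 16s^2 - 20s; subtract.
Step 4: -1 * (s^2 + 4s + 5) = -s^2 - 4s - 5; subtract.
Quotient: 5s^3 - 3s^2 - 4s - 1, Remainder: 2s - 3


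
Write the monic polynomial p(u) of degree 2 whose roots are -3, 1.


p(u) = (u + 3)(u - 1)
Expand: u^2 + 2u - 3


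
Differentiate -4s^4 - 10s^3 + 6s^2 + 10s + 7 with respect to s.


Apply the power rule term by term:
  d/ds(-4s^4) = -16s^3
  d/ds(-10s^3) = -30s^2
  d/ds(6s^2) = 12s
  d/ds(10s) = 10
  d/ds(7) = 0
p'(s) = -16s^3 - 30s^2 + 12s + 10


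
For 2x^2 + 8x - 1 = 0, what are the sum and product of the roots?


For ax^2+bx+c=0: sum = -b/a, product = c/a.
a=2, b=8, c=-1
Sum = -(8)/2 = -4
Product = (-1)/2 = -1/2


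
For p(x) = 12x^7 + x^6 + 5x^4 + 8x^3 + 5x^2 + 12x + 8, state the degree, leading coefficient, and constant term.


Highest power of x is 7, with coefficient 12. Constant term is 8.
Degree = 7, leading coefficient = 12, constant term = 8


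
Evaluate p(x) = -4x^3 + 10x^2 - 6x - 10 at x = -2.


Using direct substitution:
  -4 * (-2)^3 = 32
  10 * (-2)^2 = 40
  -6 * (-2)^1 = 12
  constant: -10
Sum = 32 + 40 + 12 - 10 = 74


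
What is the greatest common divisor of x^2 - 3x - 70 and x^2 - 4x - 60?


Factor each:
  x^2 - 3x - 70 = (x - 10)(x + 7)
  x^2 - 4x - 60 = (x - 10)(x + 6)
Common monic factor: x - 10


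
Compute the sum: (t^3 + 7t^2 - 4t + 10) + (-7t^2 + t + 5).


Align terms by degree and add:
  t^3 + 7t^2 - 4t + 10
  -7t^2 + t + 5
= t^3 - 3t + 15


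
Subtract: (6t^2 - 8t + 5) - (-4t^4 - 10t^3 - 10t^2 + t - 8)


Distribute the minus sign:
  (6t^2 - 8t + 5)
- (-4t^4 - 10t^3 - 10t^2 + t - 8)
Negate second polynomial: 4t^4 + 10t^3 + 10t^2 - t + 8
Add: 4t^4 + 10t^3 + 16t^2 - 9t + 13


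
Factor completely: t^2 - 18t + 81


Roots satisfy r1 + r2 = -b/a = 18 and r1*r2 = c/a = 81.
So r1 = 9, r2 = 9.
t^2 - 18t + 81 = (t - r1)(t - r2) = (t - 9)(t - 9)


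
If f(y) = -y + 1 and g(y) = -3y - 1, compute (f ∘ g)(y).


Substitute g(y) into f:
f(g(y)) = -1*(-3y - 1) + 1
Expand and combine: 3y + 2


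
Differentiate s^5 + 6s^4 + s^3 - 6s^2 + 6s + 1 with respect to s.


Apply the power rule term by term:
  d/ds(s^5) = 5s^4
  d/ds(6s^4) = 24s^3
  d/ds(s^3) = 3s^2
  d/ds(-6s^2) = -12s
  d/ds(6s) = 6
  d/ds(1) = 0
p'(s) = 5s^4 + 24s^3 + 3s^2 - 12s + 6


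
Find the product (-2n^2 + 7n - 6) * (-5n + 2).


Distribute each term of the first polynomial:
  (-2n^2)(-5n + 2) = 10n^3 - 4n^2
  (7n)(-5n + 2) = -35n^2 + 14n
  (-6)(-5n + 2) = 30n - 12
Sum: 10n^3 - 39n^2 + 44n - 12


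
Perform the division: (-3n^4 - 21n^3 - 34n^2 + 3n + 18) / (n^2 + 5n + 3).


(-3n^4 - 21n^3 - 34n^2 + 3n + 18) / (n^2 + 5n + 3)
Step 1: -3n^2 * (n^2 + 5n + 3) = -3n^4 - 15n^3 - 9n^2; subtract.
Step 2: -6n * (n^2 + 5n + 3) = -6n^3 - 30n^2 - 18n; subtract.
Step 3: 5 * (n^2 + 5n + 3) = 5n^2 + 25n + 15; subtract.
Quotient: -3n^2 - 6n + 5, Remainder: -4n + 3


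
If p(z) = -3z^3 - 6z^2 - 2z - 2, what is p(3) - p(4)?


p(3) = -143
p(4) = -298
p(3) - p(4) = -143 + 298 = 155


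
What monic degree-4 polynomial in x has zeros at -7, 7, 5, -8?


p(x) = (x + 7)(x - 7)(x - 5)(x + 8)
Expand: x^4 + 3x^3 - 89x^2 - 147x + 1960


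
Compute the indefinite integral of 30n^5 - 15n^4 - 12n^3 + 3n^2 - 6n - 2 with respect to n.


Reverse power rule on each term:
  ∫ 30n^5 dn = 5n^6
  ∫ -15n^4 dn = -3n^5
  ∫ -12n^3 dn = -3n^4
  ∫ 3n^2 dn = n^3
  ∫ -6n dn = -3n^2
  ∫ -2 dn = -2n
F(n) = 5n^6 - 3n^5 - 3n^4 + n^3 - 3n^2 - 2n + C


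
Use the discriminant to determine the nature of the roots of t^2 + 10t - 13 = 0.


D = b^2 - 4ac = (10)^2 - 4(1)(-13) = 100 + 52 = 152
Since D > 0: two distinct irrational roots


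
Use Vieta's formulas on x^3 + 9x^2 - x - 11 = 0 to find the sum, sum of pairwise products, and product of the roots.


Monic cubic x^3+bx^2+cx+d=0: sum=-b, pairwise sum=c, product=-d.
b=9, c=-1, d=-11
r1+r2+r3 = -9
r1r2+r1r3+r2r3 = -1
r1r2r3 = 11


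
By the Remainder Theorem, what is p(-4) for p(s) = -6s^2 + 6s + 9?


By the Remainder Theorem, the remainder equals p(-4):
  -6*(-4)^2 = -96
  6*(-4)^1 = -24
  constant: 9
Sum: -96 - 24 + 9 = -111


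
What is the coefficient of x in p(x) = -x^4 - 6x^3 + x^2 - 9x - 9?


Read off the coefficient of x: -9


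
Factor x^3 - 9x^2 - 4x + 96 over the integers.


Try integer roots (divisors of 96). x=-3: p(-3)=0.
Divide out (x + 3): quotient is x^2 - 12x + 32.
Factor the quadratic: (x - 4)(x - 8)
Result: (x + 3)(x - 4)(x - 8)


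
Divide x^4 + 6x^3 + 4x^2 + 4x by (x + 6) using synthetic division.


Synthetic division with c = -6. Coefficients: 1, 6, 4, 4, 0
Bring down 1.
  1 * -6 = -6; -6 + 6 = 0
  0 * -6 = 0; 0 + 4 = 4
  4 * -6 = -24; -24 + 4 = -20
  -20 * -6 = 120; 120 + 0 = 120
Quotient: x^3 + 4x - 20, Remainder: 120


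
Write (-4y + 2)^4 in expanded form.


Expand (-4y + 2)^4 by repeated multiplication:
  (-4y + 2)^2 = 16y^2 - 16y + 4
  (-4y + 2)^3 = -64y^3 + 96y^2 - 48y + 8
= 256y^4 - 512y^3 + 384y^2 - 128y + 16


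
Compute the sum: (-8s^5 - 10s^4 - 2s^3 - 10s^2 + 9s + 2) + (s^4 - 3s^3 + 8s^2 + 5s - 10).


Align terms by degree and add:
  -8s^5 - 10s^4 - 2s^3 - 10s^2 + 9s + 2
+ s^4 - 3s^3 + 8s^2 + 5s - 10
= -8s^5 - 9s^4 - 5s^3 - 2s^2 + 14s - 8


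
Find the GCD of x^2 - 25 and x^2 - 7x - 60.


Factor each:
  x^2 - 25 = (x + 5)(x - 5)
  x^2 - 7x - 60 = (x + 5)(x - 12)
Common monic factor: x + 5


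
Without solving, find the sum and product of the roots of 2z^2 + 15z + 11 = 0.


For az^2+bz+c=0: sum = -b/a, product = c/a.
a=2, b=15, c=11
Sum = -(15)/2 = -15/2
Product = (11)/2 = 11/2


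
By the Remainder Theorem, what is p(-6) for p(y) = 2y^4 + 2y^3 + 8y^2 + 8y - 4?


By the Remainder Theorem, the remainder equals p(-6):
  2*(-6)^4 = 2592
  2*(-6)^3 = -432
  8*(-6)^2 = 288
  8*(-6)^1 = -48
  constant: -4
Sum: 2592 - 432 + 288 - 48 - 4 = 2396


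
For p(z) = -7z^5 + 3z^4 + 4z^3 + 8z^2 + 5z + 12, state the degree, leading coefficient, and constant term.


Highest power of z is 5, with coefficient -7. Constant term is 12.
Degree = 5, leading coefficient = -7, constant term = 12


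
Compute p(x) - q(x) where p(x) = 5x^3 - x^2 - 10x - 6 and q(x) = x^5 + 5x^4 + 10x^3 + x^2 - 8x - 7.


Distribute the minus sign:
  (5x^3 - x^2 - 10x - 6)
- (x^5 + 5x^4 + 10x^3 + x^2 - 8x - 7)
Negate second polynomial: -x^5 - 5x^4 - 10x^3 - x^2 + 8x + 7
Add: -x^5 - 5x^4 - 5x^3 - 2x^2 - 2x + 1


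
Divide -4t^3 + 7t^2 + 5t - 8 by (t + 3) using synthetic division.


Synthetic division with c = -3. Coefficients: -4, 7, 5, -8
Bring down -4.
  -4 * -3 = 12; 12 + 7 = 19
  19 * -3 = -57; -57 + 5 = -52
  -52 * -3 = 156; 156 - 8 = 148
Quotient: -4t^2 + 19t - 52, Remainder: 148


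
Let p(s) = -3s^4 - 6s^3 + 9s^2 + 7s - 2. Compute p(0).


Using direct substitution:
  -3 * (0)^4 = 0
  -6 * (0)^3 = 0
  9 * (0)^2 = 0
  7 * (0)^1 = 0
  constant: -2
Sum = 0 + 0 + 0 + 0 - 2 = -2


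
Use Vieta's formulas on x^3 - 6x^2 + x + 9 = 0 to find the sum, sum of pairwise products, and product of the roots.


Monic cubic x^3+bx^2+cx+d=0: sum=-b, pairwise sum=c, product=-d.
b=-6, c=1, d=9
r1+r2+r3 = 6
r1r2+r1r3+r2r3 = 1
r1r2r3 = -9


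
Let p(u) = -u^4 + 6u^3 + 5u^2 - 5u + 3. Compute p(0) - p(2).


p(0) = 3
p(2) = 45
p(0) - p(2) = 3 - 45 = -42


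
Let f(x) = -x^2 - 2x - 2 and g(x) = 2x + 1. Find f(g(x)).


Substitute g(x) into f:
f(g(x)) = -1*(2x + 1)^2 + (-2)*(2x + 1) + (-2)
(2x + 1)^2 = 4x^2 + 4x + 1
Expand and combine: -4x^2 - 8x - 5


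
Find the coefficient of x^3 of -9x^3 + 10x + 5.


Read off the coefficient of x^3: -9


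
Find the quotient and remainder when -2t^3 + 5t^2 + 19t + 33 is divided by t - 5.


(-2t^3 + 5t^2 + 19t + 33) / (t - 5)
Step 1: -2t^2 * (t - 5) = -2t^3 + 10t^2; subtract.
Step 2: -5t * (t - 5) = -5t^2 + 25t; subtract.
Step 3: -6 * (t - 5) = -6t + 30; subtract.
Quotient: -2t^2 - 5t - 6, Remainder: 3


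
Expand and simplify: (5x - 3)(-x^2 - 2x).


Distribute each term of the first polynomial:
  (5x)(-x^2 - 2x) = -5x^3 - 10x^2
  (-3)(-x^2 - 2x) = 3x^2 + 6x
Sum: -5x^3 - 7x^2 + 6x


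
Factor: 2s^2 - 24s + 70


Roots satisfy r1 + r2 = -b/a = 12 and r1*r2 = c/a = 35.
So r1 = 5, r2 = 7.
2s^2 - 24s + 70 = 2(s - r1)(s - r2) = 2(s - 5)(s - 7)


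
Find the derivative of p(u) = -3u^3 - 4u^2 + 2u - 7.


Apply the power rule term by term:
  d/du(-3u^3) = -9u^2
  d/du(-4u^2) = -8u
  d/du(2u) = 2
  d/du(-7) = 0
p'(u) = -9u^2 - 8u + 2


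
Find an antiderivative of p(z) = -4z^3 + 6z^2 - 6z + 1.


Reverse power rule on each term:
  ∫ -4z^3 dz = -z^4
  ∫ 6z^2 dz = 2z^3
  ∫ -6z dz = -3z^2
  ∫ 1 dz = z
F(z) = -z^4 + 2z^3 - 3z^2 + z + C


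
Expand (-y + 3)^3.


Expand (-y + 3)^3 by repeated multiplication:
  (-y + 3)^2 = y^2 - 6y + 9
= -y^3 + 9y^2 - 27y + 27


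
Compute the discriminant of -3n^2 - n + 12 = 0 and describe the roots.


D = b^2 - 4ac = (-1)^2 - 4(-3)(12) = 1 + 144 = 145
Since D > 0: two distinct irrational roots


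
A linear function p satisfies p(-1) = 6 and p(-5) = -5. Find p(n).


p(n) = mn + b. Using p(-1)=6, p(-5)=-5:
m = (6 + 5)/(-1 + 5) = 11/4 = 11/4
b = 6 - m*(-1) = 6 + 11/4 = 35/4
p(n) = (11/4)n + (35/4)


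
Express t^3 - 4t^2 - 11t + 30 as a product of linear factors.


Try integer roots (divisors of 30). t=-3: p(-3)=0.
Divide out (t + 3): quotient is t^2 - 7t + 10.
Factor the quadratic: (t - 5)(t - 2)
Result: (t + 3)(t - 5)(t - 2)


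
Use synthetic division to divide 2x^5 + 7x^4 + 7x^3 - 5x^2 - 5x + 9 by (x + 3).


Synthetic division with c = -3. Coefficients: 2, 7, 7, -5, -5, 9
Bring down 2.
  2 * -3 = -6; -6 + 7 = 1
  1 * -3 = -3; -3 + 7 = 4
  4 * -3 = -12; -12 - 5 = -17
  -17 * -3 = 51; 51 - 5 = 46
  46 * -3 = -138; -138 + 9 = -129
Quotient: 2x^4 + x^3 + 4x^2 - 17x + 46, Remainder: -129


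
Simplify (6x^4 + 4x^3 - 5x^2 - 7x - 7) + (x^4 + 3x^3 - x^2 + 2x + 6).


Align terms by degree and add:
  6x^4 + 4x^3 - 5x^2 - 7x - 7
+ x^4 + 3x^3 - x^2 + 2x + 6
= 7x^4 + 7x^3 - 6x^2 - 5x - 1


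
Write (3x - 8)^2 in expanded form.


Expand (3x - 8)^2 by repeated multiplication:
= 9x^2 - 48x + 64


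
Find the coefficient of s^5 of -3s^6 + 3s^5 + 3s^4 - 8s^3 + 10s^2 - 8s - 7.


Read off the coefficient of s^5: 3


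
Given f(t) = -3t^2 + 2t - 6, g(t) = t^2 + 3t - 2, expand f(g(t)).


Substitute g(t) into f:
f(g(t)) = -3*(t^2 + 3t - 2)^2 + 2*(t^2 + 3t - 2) + (-6)
(t^2 + 3t - 2)^2 = t^4 + 6t^3 + 5t^2 - 12t + 4
Expand and combine: -3t^4 - 18t^3 - 13t^2 + 42t - 22


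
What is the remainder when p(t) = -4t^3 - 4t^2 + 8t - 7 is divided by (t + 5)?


By the Remainder Theorem, the remainder equals p(-5):
  -4*(-5)^3 = 500
  -4*(-5)^2 = -100
  8*(-5)^1 = -40
  constant: -7
Sum: 500 - 100 - 40 - 7 = 353


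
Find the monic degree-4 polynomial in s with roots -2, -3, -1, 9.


p(s) = (s + 2)(s + 3)(s + 1)(s - 9)
Expand: s^4 - 3s^3 - 43s^2 - 93s - 54


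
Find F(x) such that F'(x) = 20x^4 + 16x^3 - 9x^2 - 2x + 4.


Reverse power rule on each term:
  ∫ 20x^4 dx = 4x^5
  ∫ 16x^3 dx = 4x^4
  ∫ -9x^2 dx = -3x^3
  ∫ -2x dx = -x^2
  ∫ 4 dx = 4x
F(x) = 4x^5 + 4x^4 - 3x^3 - x^2 + 4x + C


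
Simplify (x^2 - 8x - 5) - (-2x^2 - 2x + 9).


Distribute the minus sign:
  (x^2 - 8x - 5)
- (-2x^2 - 2x + 9)
Negate second polynomial: 2x^2 + 2x - 9
Add: 3x^2 - 6x - 14


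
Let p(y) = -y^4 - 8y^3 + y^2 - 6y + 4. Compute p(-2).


Using direct substitution:
  -1 * (-2)^4 = -16
  -8 * (-2)^3 = 64
  1 * (-2)^2 = 4
  -6 * (-2)^1 = 12
  constant: 4
Sum = -16 + 64 + 4 + 12 + 4 = 68


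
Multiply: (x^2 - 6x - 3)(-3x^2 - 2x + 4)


Distribute each term of the first polynomial:
  (x^2)(-3x^2 - 2x + 4) = -3x^4 - 2x^3 + 4x^2
  (-6x)(-3x^2 - 2x + 4) = 18x^3 + 12x^2 - 24x
  (-3)(-3x^2 - 2x + 4) = 9x^2 + 6x - 12
Sum: -3x^4 + 16x^3 + 25x^2 - 18x - 12


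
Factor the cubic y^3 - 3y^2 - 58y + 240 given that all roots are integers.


Try integer roots (divisors of 240). y=6: p(6)=0.
Divide out (y - 6): quotient is y^2 + 3y - 40.
Factor the quadratic: (y - 5)(y + 8)
Result: (y - 6)(y - 5)(y + 8)


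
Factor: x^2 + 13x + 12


Roots satisfy r1 + r2 = -b/a = -13 and r1*r2 = c/a = 12.
So r1 = -1, r2 = -12.
x^2 + 13x + 12 = (x - r1)(x - r2) = (x + 1)(x + 12)


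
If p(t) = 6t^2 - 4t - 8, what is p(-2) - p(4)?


p(-2) = 24
p(4) = 72
p(-2) - p(4) = 24 - 72 = -48


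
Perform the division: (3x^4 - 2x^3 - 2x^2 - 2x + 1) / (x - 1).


(3x^4 - 2x^3 - 2x^2 - 2x + 1) / (x - 1)
Step 1: 3x^3 * (x - 1) = 3x^4 - 3x^3; subtract.
Step 2: x^2 * (x - 1) = x^3 - x^2; subtract.
Step 3: -x * (x - 1) = -x^2 + x; subtract.
Step 4: -3 * (x - 1) = -3x + 3; subtract.
Quotient: 3x^3 + x^2 - x - 3, Remainder: -2


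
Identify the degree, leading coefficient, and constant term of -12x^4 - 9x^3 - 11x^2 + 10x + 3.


Highest power of x is 4, with coefficient -12. Constant term is 3.
Degree = 4, leading coefficient = -12, constant term = 3


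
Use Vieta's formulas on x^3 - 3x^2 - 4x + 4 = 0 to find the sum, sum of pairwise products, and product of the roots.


Monic cubic x^3+bx^2+cx+d=0: sum=-b, pairwise sum=c, product=-d.
b=-3, c=-4, d=4
r1+r2+r3 = 3
r1r2+r1r3+r2r3 = -4
r1r2r3 = -4


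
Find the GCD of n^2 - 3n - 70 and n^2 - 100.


Factor each:
  n^2 - 3n - 70 = (n - 10)(n + 7)
  n^2 - 100 = (n - 10)(n + 10)
Common monic factor: n - 10


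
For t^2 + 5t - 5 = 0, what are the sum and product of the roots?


For at^2+bt+c=0: sum = -b/a, product = c/a.
a=1, b=5, c=-5
Sum = -(5)/1 = -5
Product = (-5)/1 = -5


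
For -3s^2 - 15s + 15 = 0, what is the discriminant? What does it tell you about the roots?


D = b^2 - 4ac = (-15)^2 - 4(-3)(15) = 225 + 180 = 405
Since D > 0: two distinct irrational roots


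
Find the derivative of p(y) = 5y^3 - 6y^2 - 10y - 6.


Apply the power rule term by term:
  d/dy(5y^3) = 15y^2
  d/dy(-6y^2) = -12y
  d/dy(-10y) = -10
  d/dy(-6) = 0
p'(y) = 15y^2 - 12y - 10


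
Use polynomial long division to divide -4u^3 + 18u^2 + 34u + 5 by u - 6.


(-4u^3 + 18u^2 + 34u + 5) / (u - 6)
Step 1: -4u^2 * (u - 6) = -4u^3 + 24u^2; subtract.
Step 2: -6u * (u - 6) = -6u^2 + 36u; subtract.
Step 3: -2 * (u - 6) = -2u + 12; subtract.
Quotient: -4u^2 - 6u - 2, Remainder: -7


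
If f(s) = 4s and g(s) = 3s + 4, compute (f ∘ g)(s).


Substitute g(s) into f:
f(g(s)) = 4*(3s + 4)
Expand and combine: 12s + 16


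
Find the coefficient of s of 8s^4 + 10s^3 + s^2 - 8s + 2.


Read off the coefficient of s: -8


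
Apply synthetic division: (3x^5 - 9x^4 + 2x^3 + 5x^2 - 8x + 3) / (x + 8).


Synthetic division with c = -8. Coefficients: 3, -9, 2, 5, -8, 3
Bring down 3.
  3 * -8 = -24; -24 - 9 = -33
  -33 * -8 = 264; 264 + 2 = 266
  266 * -8 = -2128; -2128 + 5 = -2123
  -2123 * -8 = 16984; 16984 - 8 = 16976
  16976 * -8 = -135808; -135808 + 3 = -135805
Quotient: 3x^4 - 33x^3 + 266x^2 - 2123x + 16976, Remainder: -135805


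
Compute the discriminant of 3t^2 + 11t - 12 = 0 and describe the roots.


D = b^2 - 4ac = (11)^2 - 4(3)(-12) = 121 + 144 = 265
Since D > 0: two distinct irrational roots


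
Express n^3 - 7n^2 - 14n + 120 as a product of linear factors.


Try integer roots (divisors of 120). n=-4: p(-4)=0.
Divide out (n + 4): quotient is n^2 - 11n + 30.
Factor the quadratic: (n - 5)(n - 6)
Result: (n + 4)(n - 5)(n - 6)


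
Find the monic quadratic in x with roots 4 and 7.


p(x) = (x - 4)(x - 7)
Expand: x^2 - 11x + 28


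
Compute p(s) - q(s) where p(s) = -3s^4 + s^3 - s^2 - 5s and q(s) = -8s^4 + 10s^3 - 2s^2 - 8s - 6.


Distribute the minus sign:
  (-3s^4 + s^3 - s^2 - 5s)
- (-8s^4 + 10s^3 - 2s^2 - 8s - 6)
Negate second polynomial: 8s^4 - 10s^3 + 2s^2 + 8s + 6
Add: 5s^4 - 9s^3 + s^2 + 3s + 6


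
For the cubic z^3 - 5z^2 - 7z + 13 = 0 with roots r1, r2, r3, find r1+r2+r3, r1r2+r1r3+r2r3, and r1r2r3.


Monic cubic z^3+bz^2+cz+d=0: sum=-b, pairwise sum=c, product=-d.
b=-5, c=-7, d=13
r1+r2+r3 = 5
r1r2+r1r3+r2r3 = -7
r1r2r3 = -13


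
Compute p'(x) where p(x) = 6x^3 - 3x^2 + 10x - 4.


Apply the power rule term by term:
  d/dx(6x^3) = 18x^2
  d/dx(-3x^2) = -6x
  d/dx(10x) = 10
  d/dx(-4) = 0
p'(x) = 18x^2 - 6x + 10


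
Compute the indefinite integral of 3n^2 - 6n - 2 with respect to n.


Reverse power rule on each term:
  ∫ 3n^2 dn = n^3
  ∫ -6n dn = -3n^2
  ∫ -2 dn = -2n
F(n) = n^3 - 3n^2 - 2n + C


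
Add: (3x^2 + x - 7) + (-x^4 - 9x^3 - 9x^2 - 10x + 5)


Align terms by degree and add:
  3x^2 + x - 7
  -x^4 - 9x^3 - 9x^2 - 10x + 5
= -x^4 - 9x^3 - 6x^2 - 9x - 2


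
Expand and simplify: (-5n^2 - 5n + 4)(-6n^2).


Distribute each term of the first polynomial:
  (-5n^2)(-6n^2) = 30n^4
  (-5n)(-6n^2) = 30n^3
  (4)(-6n^2) = -24n^2
Sum: 30n^4 + 30n^3 - 24n^2


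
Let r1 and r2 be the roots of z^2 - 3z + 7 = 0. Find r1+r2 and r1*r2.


For az^2+bz+c=0: sum = -b/a, product = c/a.
a=1, b=-3, c=7
Sum = -(-3)/1 = 3
Product = (7)/1 = 7


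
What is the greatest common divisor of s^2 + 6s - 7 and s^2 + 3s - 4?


Factor each:
  s^2 + 6s - 7 = (s - 1)(s + 7)
  s^2 + 3s - 4 = (s - 1)(s + 4)
Common monic factor: s - 1


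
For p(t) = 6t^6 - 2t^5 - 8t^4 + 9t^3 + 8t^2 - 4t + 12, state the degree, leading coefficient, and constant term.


Highest power of t is 6, with coefficient 6. Constant term is 12.
Degree = 6, leading coefficient = 6, constant term = 12


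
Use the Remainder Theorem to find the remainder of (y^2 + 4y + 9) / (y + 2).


By the Remainder Theorem, the remainder equals p(-2):
  1*(-2)^2 = 4
  4*(-2)^1 = -8
  constant: 9
Sum: 4 - 8 + 9 = 5


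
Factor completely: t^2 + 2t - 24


Roots satisfy r1 + r2 = -b/a = -2 and r1*r2 = c/a = -24.
So r1 = 4, r2 = -6.
t^2 + 2t - 24 = (t - r1)(t - r2) = (t - 4)(t + 6)


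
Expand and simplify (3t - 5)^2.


Expand (3t - 5)^2 by repeated multiplication:
= 9t^2 - 30t + 25


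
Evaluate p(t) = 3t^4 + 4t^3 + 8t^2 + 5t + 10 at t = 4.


Using direct substitution:
  3 * (4)^4 = 768
  4 * (4)^3 = 256
  8 * (4)^2 = 128
  5 * (4)^1 = 20
  constant: 10
Sum = 768 + 256 + 128 + 20 + 10 = 1182


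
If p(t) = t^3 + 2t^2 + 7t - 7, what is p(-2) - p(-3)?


p(-2) = -21
p(-3) = -37
p(-2) - p(-3) = -21 + 37 = 16


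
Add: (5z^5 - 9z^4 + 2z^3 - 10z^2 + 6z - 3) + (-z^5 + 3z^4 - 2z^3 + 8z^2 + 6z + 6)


Align terms by degree and add:
  5z^5 - 9z^4 + 2z^3 - 10z^2 + 6z - 3
  -z^5 + 3z^4 - 2z^3 + 8z^2 + 6z + 6
= 4z^5 - 6z^4 - 2z^2 + 12z + 3


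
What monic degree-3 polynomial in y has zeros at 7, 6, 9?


p(y) = (y - 7)(y - 6)(y - 9)
Expand: y^3 - 22y^2 + 159y - 378


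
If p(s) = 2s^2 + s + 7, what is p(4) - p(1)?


p(4) = 43
p(1) = 10
p(4) - p(1) = 43 - 10 = 33


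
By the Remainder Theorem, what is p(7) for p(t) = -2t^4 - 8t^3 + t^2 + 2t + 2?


By the Remainder Theorem, the remainder equals p(7):
  -2*(7)^4 = -4802
  -8*(7)^3 = -2744
  1*(7)^2 = 49
  2*(7)^1 = 14
  constant: 2
Sum: -4802 - 2744 + 49 + 14 + 2 = -7481


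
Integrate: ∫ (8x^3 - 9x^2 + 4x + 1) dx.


Reverse power rule on each term:
  ∫ 8x^3 dx = 2x^4
  ∫ -9x^2 dx = -3x^3
  ∫ 4x dx = 2x^2
  ∫ 1 dx = x
F(x) = 2x^4 - 3x^3 + 2x^2 + x + C


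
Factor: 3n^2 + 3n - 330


Roots satisfy r1 + r2 = -b/a = -1 and r1*r2 = c/a = -110.
So r1 = -11, r2 = 10.
3n^2 + 3n - 330 = 3(n - r1)(n - r2) = 3(n + 11)(n - 10)


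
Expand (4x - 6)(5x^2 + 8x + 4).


Distribute each term of the first polynomial:
  (4x)(5x^2 + 8x + 4) = 20x^3 + 32x^2 + 16x
  (-6)(5x^2 + 8x + 4) = -30x^2 - 48x - 24
Sum: 20x^3 + 2x^2 - 32x - 24


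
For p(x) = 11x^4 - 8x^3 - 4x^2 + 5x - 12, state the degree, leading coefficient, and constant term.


Highest power of x is 4, with coefficient 11. Constant term is -12.
Degree = 4, leading coefficient = 11, constant term = -12


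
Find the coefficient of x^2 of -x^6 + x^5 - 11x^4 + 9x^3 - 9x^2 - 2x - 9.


Read off the coefficient of x^2: -9


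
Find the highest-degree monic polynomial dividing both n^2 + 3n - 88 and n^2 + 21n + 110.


Factor each:
  n^2 + 3n - 88 = (n + 11)(n - 8)
  n^2 + 21n + 110 = (n + 11)(n + 10)
Common monic factor: n + 11


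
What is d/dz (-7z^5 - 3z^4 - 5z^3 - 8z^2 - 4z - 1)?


Apply the power rule term by term:
  d/dz(-7z^5) = -35z^4
  d/dz(-3z^4) = -12z^3
  d/dz(-5z^3) = -15z^2
  d/dz(-8z^2) = -16z
  d/dz(-4z) = -4
  d/dz(-1) = 0
p'(z) = -35z^4 - 12z^3 - 15z^2 - 16z - 4


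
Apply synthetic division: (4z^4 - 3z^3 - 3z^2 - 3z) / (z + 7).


Synthetic division with c = -7. Coefficients: 4, -3, -3, -3, 0
Bring down 4.
  4 * -7 = -28; -28 - 3 = -31
  -31 * -7 = 217; 217 - 3 = 214
  214 * -7 = -1498; -1498 - 3 = -1501
  -1501 * -7 = 10507; 10507 + 0 = 10507
Quotient: 4z^3 - 31z^2 + 214z - 1501, Remainder: 10507


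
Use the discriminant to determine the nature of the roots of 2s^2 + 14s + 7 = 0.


D = b^2 - 4ac = (14)^2 - 4(2)(7) = 196 - 56 = 140
Since D > 0: two distinct irrational roots


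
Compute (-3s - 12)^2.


Expand (-3s - 12)^2 by repeated multiplication:
= 9s^2 + 72s + 144


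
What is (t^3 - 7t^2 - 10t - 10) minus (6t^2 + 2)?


Distribute the minus sign:
  (t^3 - 7t^2 - 10t - 10)
- (6t^2 + 2)
Negate second polynomial: -6t^2 - 2
Add: t^3 - 13t^2 - 10t - 12


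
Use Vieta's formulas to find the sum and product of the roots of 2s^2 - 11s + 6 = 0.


For as^2+bs+c=0: sum = -b/a, product = c/a.
a=2, b=-11, c=6
Sum = -(-11)/2 = 11/2
Product = (6)/2 = 3


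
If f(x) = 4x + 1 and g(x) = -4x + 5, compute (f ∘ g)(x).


Substitute g(x) into f:
f(g(x)) = 4*(-4x + 5) + 1
Expand and combine: -16x + 21


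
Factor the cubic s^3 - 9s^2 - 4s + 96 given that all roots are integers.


Try integer roots (divisors of 96). s=8: p(8)=0.
Divide out (s - 8): quotient is s^2 - s - 12.
Factor the quadratic: (s - 4)(s + 3)
Result: (s - 8)(s - 4)(s + 3)


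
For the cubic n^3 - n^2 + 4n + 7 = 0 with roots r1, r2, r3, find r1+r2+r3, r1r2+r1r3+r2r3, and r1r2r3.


Monic cubic n^3+bn^2+cn+d=0: sum=-b, pairwise sum=c, product=-d.
b=-1, c=4, d=7
r1+r2+r3 = 1
r1r2+r1r3+r2r3 = 4
r1r2r3 = -7


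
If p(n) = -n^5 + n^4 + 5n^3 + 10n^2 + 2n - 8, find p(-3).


Using direct substitution:
  -1 * (-3)^5 = 243
  1 * (-3)^4 = 81
  5 * (-3)^3 = -135
  10 * (-3)^2 = 90
  2 * (-3)^1 = -6
  constant: -8
Sum = 243 + 81 - 135 + 90 - 6 - 8 = 265


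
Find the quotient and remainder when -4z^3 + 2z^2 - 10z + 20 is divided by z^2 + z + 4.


(-4z^3 + 2z^2 - 10z + 20) / (z^2 + z + 4)
Step 1: -4z * (z^2 + z + 4) = -4z^3 - 4z^2 - 16z; subtract.
Step 2: 6 * (z^2 + z + 4) = 6z^2 + 6z + 24; subtract.
Quotient: -4z + 6, Remainder: -4


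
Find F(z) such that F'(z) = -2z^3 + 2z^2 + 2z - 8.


Reverse power rule on each term:
  ∫ -2z^3 dz = -(1/2)z^4
  ∫ 2z^2 dz = (2/3)z^3
  ∫ 2z dz = z^2
  ∫ -8 dz = -8z
F(z) = -(1/2)z^4 + (2/3)z^3 + z^2 - 8z + C


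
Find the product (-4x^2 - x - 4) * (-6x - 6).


Distribute each term of the first polynomial:
  (-4x^2)(-6x - 6) = 24x^3 + 24x^2
  (-x)(-6x - 6) = 6x^2 + 6x
  (-4)(-6x - 6) = 24x + 24
Sum: 24x^3 + 30x^2 + 30x + 24


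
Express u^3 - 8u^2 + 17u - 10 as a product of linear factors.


Try integer roots (divisors of -10). u=5: p(5)=0.
Divide out (u - 5): quotient is u^2 - 3u + 2.
Factor the quadratic: (u - 1)(u - 2)
Result: (u - 5)(u - 1)(u - 2)


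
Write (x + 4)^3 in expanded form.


Expand (x + 4)^3 by repeated multiplication:
  (x + 4)^2 = x^2 + 8x + 16
= x^3 + 12x^2 + 48x + 64


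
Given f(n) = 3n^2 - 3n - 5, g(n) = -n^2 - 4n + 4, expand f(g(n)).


Substitute g(n) into f:
f(g(n)) = 3*(-n^2 - 4n + 4)^2 + (-3)*(-n^2 - 4n + 4) + (-5)
(-n^2 - 4n + 4)^2 = n^4 + 8n^3 + 8n^2 - 32n + 16
Expand and combine: 3n^4 + 24n^3 + 27n^2 - 84n + 31


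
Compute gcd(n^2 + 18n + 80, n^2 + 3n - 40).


Factor each:
  n^2 + 18n + 80 = (n + 8)(n + 10)
  n^2 + 3n - 40 = (n + 8)(n - 5)
Common monic factor: n + 8


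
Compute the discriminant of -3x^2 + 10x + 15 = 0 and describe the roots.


D = b^2 - 4ac = (10)^2 - 4(-3)(15) = 100 + 180 = 280
Since D > 0: two distinct irrational roots


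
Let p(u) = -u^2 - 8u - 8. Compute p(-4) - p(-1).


p(-4) = 8
p(-1) = -1
p(-4) - p(-1) = 8 + 1 = 9


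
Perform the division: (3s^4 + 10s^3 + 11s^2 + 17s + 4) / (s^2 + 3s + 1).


(3s^4 + 10s^3 + 11s^2 + 17s + 4) / (s^2 + 3s + 1)
Step 1: 3s^2 * (s^2 + 3s + 1) = 3s^4 + 9s^3 + 3s^2; subtract.
Step 2: s * (s^2 + 3s + 1) = s^3 + 3s^2 + s; subtract.
Step 3: 5 * (s^2 + 3s + 1) = 5s^2 + 15s + 5; subtract.
Quotient: 3s^2 + s + 5, Remainder: s - 1


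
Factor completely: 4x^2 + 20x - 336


Roots satisfy r1 + r2 = -b/a = -5 and r1*r2 = c/a = -84.
So r1 = 7, r2 = -12.
4x^2 + 20x - 336 = 4(x - r1)(x - r2) = 4(x - 7)(x + 12)


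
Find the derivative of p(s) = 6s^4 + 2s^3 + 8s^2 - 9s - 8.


Apply the power rule term by term:
  d/ds(6s^4) = 24s^3
  d/ds(2s^3) = 6s^2
  d/ds(8s^2) = 16s
  d/ds(-9s) = -9
  d/ds(-8) = 0
p'(s) = 24s^3 + 6s^2 + 16s - 9


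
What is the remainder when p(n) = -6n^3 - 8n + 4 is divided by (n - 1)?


By the Remainder Theorem, the remainder equals p(1):
  -6*(1)^3 = -6
  0*(1)^2 = 0
  -8*(1)^1 = -8
  constant: 4
Sum: -6 + 0 - 8 + 4 = -10


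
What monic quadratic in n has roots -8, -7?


p(n) = (n + 8)(n + 7)
Expand: n^2 + 15n + 56


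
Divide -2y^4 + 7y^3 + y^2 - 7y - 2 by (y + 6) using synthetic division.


Synthetic division with c = -6. Coefficients: -2, 7, 1, -7, -2
Bring down -2.
  -2 * -6 = 12; 12 + 7 = 19
  19 * -6 = -114; -114 + 1 = -113
  -113 * -6 = 678; 678 - 7 = 671
  671 * -6 = -4026; -4026 - 2 = -4028
Quotient: -2y^3 + 19y^2 - 113y + 671, Remainder: -4028


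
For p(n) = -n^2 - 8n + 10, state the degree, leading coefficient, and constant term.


Highest power of n is 2, with coefficient -1. Constant term is 10.
Degree = 2, leading coefficient = -1, constant term = 10


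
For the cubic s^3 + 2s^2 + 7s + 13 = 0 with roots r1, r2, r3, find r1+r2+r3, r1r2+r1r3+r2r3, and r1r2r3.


Monic cubic s^3+bs^2+cs+d=0: sum=-b, pairwise sum=c, product=-d.
b=2, c=7, d=13
r1+r2+r3 = -2
r1r2+r1r3+r2r3 = 7
r1r2r3 = -13


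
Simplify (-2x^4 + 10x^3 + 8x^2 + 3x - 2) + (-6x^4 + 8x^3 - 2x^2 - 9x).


Align terms by degree and add:
  -2x^4 + 10x^3 + 8x^2 + 3x - 2
  -6x^4 + 8x^3 - 2x^2 - 9x
= -8x^4 + 18x^3 + 6x^2 - 6x - 2


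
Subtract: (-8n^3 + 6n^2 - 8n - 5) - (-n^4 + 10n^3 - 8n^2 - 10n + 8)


Distribute the minus sign:
  (-8n^3 + 6n^2 - 8n - 5)
- (-n^4 + 10n^3 - 8n^2 - 10n + 8)
Negate second polynomial: n^4 - 10n^3 + 8n^2 + 10n - 8
Add: n^4 - 18n^3 + 14n^2 + 2n - 13


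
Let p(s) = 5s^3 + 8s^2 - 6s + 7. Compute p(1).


Using direct substitution:
  5 * (1)^3 = 5
  8 * (1)^2 = 8
  -6 * (1)^1 = -6
  constant: 7
Sum = 5 + 8 - 6 + 7 = 14


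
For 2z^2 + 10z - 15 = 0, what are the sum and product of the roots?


For az^2+bz+c=0: sum = -b/a, product = c/a.
a=2, b=10, c=-15
Sum = -(10)/2 = -5
Product = (-15)/2 = -15/2


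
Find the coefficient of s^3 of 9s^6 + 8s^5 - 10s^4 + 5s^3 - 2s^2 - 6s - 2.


Read off the coefficient of s^3: 5


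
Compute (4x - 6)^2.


Expand (4x - 6)^2 by repeated multiplication:
= 16x^2 - 48x + 36


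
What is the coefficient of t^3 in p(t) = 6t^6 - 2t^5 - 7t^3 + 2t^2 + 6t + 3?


Read off the coefficient of t^3: -7


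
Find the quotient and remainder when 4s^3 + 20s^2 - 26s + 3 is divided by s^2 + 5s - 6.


(4s^3 + 20s^2 - 26s + 3) / (s^2 + 5s - 6)
Step 1: 4s * (s^2 + 5s - 6) = 4s^3 + 20s^2 - 24s; subtract.
Step 2: 0 * (s^2 + 5s - 6) = 0; subtract.
Quotient: 4s, Remainder: -2s + 3


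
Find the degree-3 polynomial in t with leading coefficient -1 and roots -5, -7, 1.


p(t) = -(t + 5)(t + 7)(t - 1)
Expand: -t^3 - 11t^2 - 23t + 35


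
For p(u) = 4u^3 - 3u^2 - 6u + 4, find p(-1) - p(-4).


p(-1) = 3
p(-4) = -276
p(-1) - p(-4) = 3 + 276 = 279


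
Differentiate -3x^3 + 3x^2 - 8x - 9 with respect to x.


Apply the power rule term by term:
  d/dx(-3x^3) = -9x^2
  d/dx(3x^2) = 6x
  d/dx(-8x) = -8
  d/dx(-9) = 0
p'(x) = -9x^2 + 6x - 8


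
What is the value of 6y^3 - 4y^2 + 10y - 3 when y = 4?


Using direct substitution:
  6 * (4)^3 = 384
  -4 * (4)^2 = -64
  10 * (4)^1 = 40
  constant: -3
Sum = 384 - 64 + 40 - 3 = 357


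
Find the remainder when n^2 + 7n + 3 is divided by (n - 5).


By the Remainder Theorem, the remainder equals p(5):
  1*(5)^2 = 25
  7*(5)^1 = 35
  constant: 3
Sum: 25 + 35 + 3 = 63


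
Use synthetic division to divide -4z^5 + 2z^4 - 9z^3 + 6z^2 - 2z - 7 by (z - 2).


Synthetic division with c = 2. Coefficients: -4, 2, -9, 6, -2, -7
Bring down -4.
  -4 * 2 = -8; -8 + 2 = -6
  -6 * 2 = -12; -12 - 9 = -21
  -21 * 2 = -42; -42 + 6 = -36
  -36 * 2 = -72; -72 - 2 = -74
  -74 * 2 = -148; -148 - 7 = -155
Quotient: -4z^4 - 6z^3 - 21z^2 - 36z - 74, Remainder: -155


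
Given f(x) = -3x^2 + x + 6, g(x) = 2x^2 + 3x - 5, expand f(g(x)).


Substitute g(x) into f:
f(g(x)) = -3*(2x^2 + 3x - 5)^2 + 1*(2x^2 + 3x - 5) + 6
(2x^2 + 3x - 5)^2 = 4x^4 + 12x^3 - 11x^2 - 30x + 25
Expand and combine: -12x^4 - 36x^3 + 35x^2 + 93x - 74


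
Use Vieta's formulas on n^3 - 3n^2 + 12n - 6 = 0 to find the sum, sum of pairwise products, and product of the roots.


Monic cubic n^3+bn^2+cn+d=0: sum=-b, pairwise sum=c, product=-d.
b=-3, c=12, d=-6
r1+r2+r3 = 3
r1r2+r1r3+r2r3 = 12
r1r2r3 = 6


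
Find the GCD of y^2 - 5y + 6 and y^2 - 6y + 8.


Factor each:
  y^2 - 5y + 6 = (y - 2)(y - 3)
  y^2 - 6y + 8 = (y - 2)(y - 4)
Common monic factor: y - 2


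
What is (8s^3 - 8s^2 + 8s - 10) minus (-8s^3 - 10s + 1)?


Distribute the minus sign:
  (8s^3 - 8s^2 + 8s - 10)
- (-8s^3 - 10s + 1)
Negate second polynomial: 8s^3 + 10s - 1
Add: 16s^3 - 8s^2 + 18s - 11


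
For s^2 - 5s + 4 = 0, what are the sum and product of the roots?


For as^2+bs+c=0: sum = -b/a, product = c/a.
a=1, b=-5, c=4
Sum = -(-5)/1 = 5
Product = (4)/1 = 4


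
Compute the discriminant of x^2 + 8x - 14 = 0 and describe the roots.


D = b^2 - 4ac = (8)^2 - 4(1)(-14) = 64 + 56 = 120
Since D > 0: two distinct irrational roots


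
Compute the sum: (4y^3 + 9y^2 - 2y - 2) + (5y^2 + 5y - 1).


Align terms by degree and add:
  4y^3 + 9y^2 - 2y - 2
+ 5y^2 + 5y - 1
= 4y^3 + 14y^2 + 3y - 3


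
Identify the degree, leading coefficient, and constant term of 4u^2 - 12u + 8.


Highest power of u is 2, with coefficient 4. Constant term is 8.
Degree = 2, leading coefficient = 4, constant term = 8


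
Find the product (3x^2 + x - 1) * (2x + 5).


Distribute each term of the first polynomial:
  (3x^2)(2x + 5) = 6x^3 + 15x^2
  (x)(2x + 5) = 2x^2 + 5x
  (-1)(2x + 5) = -2x - 5
Sum: 6x^3 + 17x^2 + 3x - 5


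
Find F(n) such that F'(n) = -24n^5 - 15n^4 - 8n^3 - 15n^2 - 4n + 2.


Reverse power rule on each term:
  ∫ -24n^5 dn = -4n^6
  ∫ -15n^4 dn = -3n^5
  ∫ -8n^3 dn = -2n^4
  ∫ -15n^2 dn = -5n^3
  ∫ -4n dn = -2n^2
  ∫ 2 dn = 2n
F(n) = -4n^6 - 3n^5 - 2n^4 - 5n^3 - 2n^2 + 2n + C


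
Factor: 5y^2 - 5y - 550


Roots satisfy r1 + r2 = -b/a = 1 and r1*r2 = c/a = -110.
So r1 = 11, r2 = -10.
5y^2 - 5y - 550 = 5(y - r1)(y - r2) = 5(y - 11)(y + 10)


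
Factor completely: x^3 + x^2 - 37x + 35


Try integer roots (divisors of 35). x=-7: p(-7)=0.
Divide out (x + 7): quotient is x^2 - 6x + 5.
Factor the quadratic: (x - 5)(x - 1)
Result: (x + 7)(x - 5)(x - 1)


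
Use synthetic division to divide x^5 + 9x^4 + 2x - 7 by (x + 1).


Synthetic division with c = -1. Coefficients: 1, 9, 0, 0, 2, -7
Bring down 1.
  1 * -1 = -1; -1 + 9 = 8
  8 * -1 = -8; -8 + 0 = -8
  -8 * -1 = 8; 8 + 0 = 8
  8 * -1 = -8; -8 + 2 = -6
  -6 * -1 = 6; 6 - 7 = -1
Quotient: x^4 + 8x^3 - 8x^2 + 8x - 6, Remainder: -1


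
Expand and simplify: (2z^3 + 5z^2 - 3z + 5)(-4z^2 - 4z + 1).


Distribute each term of the first polynomial:
  (2z^3)(-4z^2 - 4z + 1) = -8z^5 - 8z^4 + 2z^3
  (5z^2)(-4z^2 - 4z + 1) = -20z^4 - 20z^3 + 5z^2
  (-3z)(-4z^2 - 4z + 1) = 12z^3 + 12z^2 - 3z
  (5)(-4z^2 - 4z + 1) = -20z^2 - 20z + 5
Sum: -8z^5 - 28z^4 - 6z^3 - 3z^2 - 23z + 5


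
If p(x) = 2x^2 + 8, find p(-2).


Using direct substitution:
  2 * (-2)^2 = 8
  0 * (-2)^1 = 0
  constant: 8
Sum = 8 + 0 + 8 = 16


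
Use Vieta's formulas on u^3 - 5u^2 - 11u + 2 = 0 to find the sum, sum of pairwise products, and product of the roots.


Monic cubic u^3+bu^2+cu+d=0: sum=-b, pairwise sum=c, product=-d.
b=-5, c=-11, d=2
r1+r2+r3 = 5
r1r2+r1r3+r2r3 = -11
r1r2r3 = -2


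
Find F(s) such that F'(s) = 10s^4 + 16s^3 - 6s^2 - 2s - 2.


Reverse power rule on each term:
  ∫ 10s^4 ds = 2s^5
  ∫ 16s^3 ds = 4s^4
  ∫ -6s^2 ds = -2s^3
  ∫ -2s ds = -s^2
  ∫ -2 ds = -2s
F(s) = 2s^5 + 4s^4 - 2s^3 - s^2 - 2s + C


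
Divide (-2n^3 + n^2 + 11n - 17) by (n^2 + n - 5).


(-2n^3 + n^2 + 11n - 17) / (n^2 + n - 5)
Step 1: -2n * (n^2 + n - 5) = -2n^3 - 2n^2 + 10n; subtract.
Step 2: 3 * (n^2 + n - 5) = 3n^2 + 3n - 15; subtract.
Quotient: -2n + 3, Remainder: -2n - 2


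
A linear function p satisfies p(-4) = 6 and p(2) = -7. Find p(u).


p(u) = mu + b. Using p(-4)=6, p(2)=-7:
m = (6 + 7)/(-4 - 2) = 13/-6 = -13/6
b = 6 - m*(-4) = 6 - 26/3 = -8/3
p(u) = -(13/6)u - (8/3)


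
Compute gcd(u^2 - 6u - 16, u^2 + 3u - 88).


Factor each:
  u^2 - 6u - 16 = (u - 8)(u + 2)
  u^2 + 3u - 88 = (u - 8)(u + 11)
Common monic factor: u - 8


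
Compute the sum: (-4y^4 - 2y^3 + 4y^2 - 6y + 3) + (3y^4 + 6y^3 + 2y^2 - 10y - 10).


Align terms by degree and add:
  -4y^4 - 2y^3 + 4y^2 - 6y + 3
+ 3y^4 + 6y^3 + 2y^2 - 10y - 10
= -y^4 + 4y^3 + 6y^2 - 16y - 7


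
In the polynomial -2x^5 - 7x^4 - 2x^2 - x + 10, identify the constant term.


Read off the constant term: 10


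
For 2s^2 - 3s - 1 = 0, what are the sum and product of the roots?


For as^2+bs+c=0: sum = -b/a, product = c/a.
a=2, b=-3, c=-1
Sum = -(-3)/2 = 3/2
Product = (-1)/2 = -1/2


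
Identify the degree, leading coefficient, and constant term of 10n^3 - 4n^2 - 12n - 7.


Highest power of n is 3, with coefficient 10. Constant term is -7.
Degree = 3, leading coefficient = 10, constant term = -7


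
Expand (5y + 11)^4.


Expand (5y + 11)^4 by repeated multiplication:
  (5y + 11)^2 = 25y^2 + 110y + 121
  (5y + 11)^3 = 125y^3 + 825y^2 + 1815y + 1331
= 625y^4 + 5500y^3 + 18150y^2 + 26620y + 14641


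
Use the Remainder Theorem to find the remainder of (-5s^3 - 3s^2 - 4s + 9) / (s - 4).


By the Remainder Theorem, the remainder equals p(4):
  -5*(4)^3 = -320
  -3*(4)^2 = -48
  -4*(4)^1 = -16
  constant: 9
Sum: -320 - 48 - 16 + 9 = -375


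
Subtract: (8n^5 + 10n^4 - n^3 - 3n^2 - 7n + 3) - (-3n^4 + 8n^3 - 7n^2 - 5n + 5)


Distribute the minus sign:
  (8n^5 + 10n^4 - n^3 - 3n^2 - 7n + 3)
- (-3n^4 + 8n^3 - 7n^2 - 5n + 5)
Negate second polynomial: 3n^4 - 8n^3 + 7n^2 + 5n - 5
Add: 8n^5 + 13n^4 - 9n^3 + 4n^2 - 2n - 2


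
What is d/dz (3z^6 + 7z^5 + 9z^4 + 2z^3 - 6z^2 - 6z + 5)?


Apply the power rule term by term:
  d/dz(3z^6) = 18z^5
  d/dz(7z^5) = 35z^4
  d/dz(9z^4) = 36z^3
  d/dz(2z^3) = 6z^2
  d/dz(-6z^2) = -12z
  d/dz(-6z) = -6
  d/dz(5) = 0
p'(z) = 18z^5 + 35z^4 + 36z^3 + 6z^2 - 12z - 6


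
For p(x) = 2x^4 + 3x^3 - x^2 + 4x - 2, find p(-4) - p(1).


p(-4) = 286
p(1) = 6
p(-4) - p(1) = 286 - 6 = 280


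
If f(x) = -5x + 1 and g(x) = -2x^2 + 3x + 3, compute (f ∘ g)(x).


Substitute g(x) into f:
f(g(x)) = -5*(-2x^2 + 3x + 3) + 1
Expand and combine: 10x^2 - 15x - 14


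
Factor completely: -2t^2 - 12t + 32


Roots satisfy r1 + r2 = -b/a = -6 and r1*r2 = c/a = -16.
So r1 = 2, r2 = -8.
-2t^2 - 12t + 32 = -2(t - r1)(t - r2) = -2(t - 2)(t + 8)


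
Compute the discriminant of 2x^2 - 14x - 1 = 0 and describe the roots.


D = b^2 - 4ac = (-14)^2 - 4(2)(-1) = 196 + 8 = 204
Since D > 0: two distinct irrational roots


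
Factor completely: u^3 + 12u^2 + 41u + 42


Try integer roots (divisors of 42). u=-7: p(-7)=0.
Divide out (u + 7): quotient is u^2 + 5u + 6.
Factor the quadratic: (u + 3)(u + 2)
Result: (u + 7)(u + 3)(u + 2)


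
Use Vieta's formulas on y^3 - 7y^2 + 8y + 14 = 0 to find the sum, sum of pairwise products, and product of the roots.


Monic cubic y^3+by^2+cy+d=0: sum=-b, pairwise sum=c, product=-d.
b=-7, c=8, d=14
r1+r2+r3 = 7
r1r2+r1r3+r2r3 = 8
r1r2r3 = -14


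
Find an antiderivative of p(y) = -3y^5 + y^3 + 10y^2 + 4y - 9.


Reverse power rule on each term:
  ∫ -3y^5 dy = -(1/2)y^6
  ∫ y^3 dy = (1/4)y^4
  ∫ 10y^2 dy = (10/3)y^3
  ∫ 4y dy = 2y^2
  ∫ -9 dy = -9y
F(y) = -(1/2)y^6 + (1/4)y^4 + (10/3)y^3 + 2y^2 - 9y + C


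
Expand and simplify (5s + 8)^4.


Expand (5s + 8)^4 by repeated multiplication:
  (5s + 8)^2 = 25s^2 + 80s + 64
  (5s + 8)^3 = 125s^3 + 600s^2 + 960s + 512
= 625s^4 + 4000s^3 + 9600s^2 + 10240s + 4096


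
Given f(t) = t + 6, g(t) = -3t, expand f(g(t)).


Substitute g(t) into f:
f(g(t)) = 1*(-3t) + 6
Expand and combine: -3t + 6


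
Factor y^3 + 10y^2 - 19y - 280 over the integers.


Try integer roots (divisors of -280). y=5: p(5)=0.
Divide out (y - 5): quotient is y^2 + 15y + 56.
Factor the quadratic: (y + 7)(y + 8)
Result: (y - 5)(y + 7)(y + 8)


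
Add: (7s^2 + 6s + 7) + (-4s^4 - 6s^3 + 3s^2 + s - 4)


Align terms by degree and add:
  7s^2 + 6s + 7
  -4s^4 - 6s^3 + 3s^2 + s - 4
= -4s^4 - 6s^3 + 10s^2 + 7s + 3


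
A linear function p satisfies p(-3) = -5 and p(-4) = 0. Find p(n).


p(n) = mn + b. Using p(-3)=-5, p(-4)=0:
m = (-5)/(-3 + 4) = -5/1 = -5
b = -5 - m*(-3) = -5 - 15 = -20
p(n) = -5n - 20


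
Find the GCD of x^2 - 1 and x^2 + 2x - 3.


Factor each:
  x^2 - 1 = (x - 1)(x + 1)
  x^2 + 2x - 3 = (x - 1)(x + 3)
Common monic factor: x - 1


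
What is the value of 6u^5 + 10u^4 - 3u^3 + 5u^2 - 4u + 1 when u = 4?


Using direct substitution:
  6 * (4)^5 = 6144
  10 * (4)^4 = 2560
  -3 * (4)^3 = -192
  5 * (4)^2 = 80
  -4 * (4)^1 = -16
  constant: 1
Sum = 6144 + 2560 - 192 + 80 - 16 + 1 = 8577


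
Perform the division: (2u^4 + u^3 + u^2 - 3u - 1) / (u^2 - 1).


(2u^4 + u^3 + u^2 - 3u - 1) / (u^2 - 1)
Step 1: 2u^2 * (u^2 - 1) = 2u^4 - 2u^2; subtract.
Step 2: u * (u^2 - 1) = u^3 - u; subtract.
Step 3: 3 * (u^2 - 1) = 3u^2 - 3; subtract.
Quotient: 2u^2 + u + 3, Remainder: -2u + 2


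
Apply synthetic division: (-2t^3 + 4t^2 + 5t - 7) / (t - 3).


Synthetic division with c = 3. Coefficients: -2, 4, 5, -7
Bring down -2.
  -2 * 3 = -6; -6 + 4 = -2
  -2 * 3 = -6; -6 + 5 = -1
  -1 * 3 = -3; -3 - 7 = -10
Quotient: -2t^2 - 2t - 1, Remainder: -10


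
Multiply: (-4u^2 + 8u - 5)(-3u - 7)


Distribute each term of the first polynomial:
  (-4u^2)(-3u - 7) = 12u^3 + 28u^2
  (8u)(-3u - 7) = -24u^2 - 56u
  (-5)(-3u - 7) = 15u + 35
Sum: 12u^3 + 4u^2 - 41u + 35
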